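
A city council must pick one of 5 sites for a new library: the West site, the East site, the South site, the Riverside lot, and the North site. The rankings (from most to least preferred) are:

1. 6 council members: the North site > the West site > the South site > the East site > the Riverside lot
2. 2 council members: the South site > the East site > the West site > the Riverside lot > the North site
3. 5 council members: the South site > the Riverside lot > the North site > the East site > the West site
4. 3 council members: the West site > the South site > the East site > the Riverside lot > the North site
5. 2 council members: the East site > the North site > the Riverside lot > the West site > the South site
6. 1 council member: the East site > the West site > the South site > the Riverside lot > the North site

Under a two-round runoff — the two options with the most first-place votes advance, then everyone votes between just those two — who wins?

Round 1 first-place votes: the West site 3, the East site 3, the South site 7, the Riverside lot 0, the North site 6.
the South site and the North site advance.
Runoff: the South site is preferred to the North site by 11 voters; the North site by 8.
the South site wins the runoff.

the South site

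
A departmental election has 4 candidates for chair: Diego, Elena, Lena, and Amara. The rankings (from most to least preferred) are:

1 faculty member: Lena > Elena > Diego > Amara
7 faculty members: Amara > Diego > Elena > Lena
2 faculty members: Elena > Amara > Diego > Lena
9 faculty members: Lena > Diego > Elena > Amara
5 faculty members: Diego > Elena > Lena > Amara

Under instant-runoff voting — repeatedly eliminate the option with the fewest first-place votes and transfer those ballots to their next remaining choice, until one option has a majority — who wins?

Round 1: Diego 5, Elena 2, Lena 10, Amara 7. Eliminate Elena.
Round 2: Diego 5, Lena 10, Amara 9. Eliminate Diego.
Round 3: Lena 15, Amara 9. Lena has a majority.

Lena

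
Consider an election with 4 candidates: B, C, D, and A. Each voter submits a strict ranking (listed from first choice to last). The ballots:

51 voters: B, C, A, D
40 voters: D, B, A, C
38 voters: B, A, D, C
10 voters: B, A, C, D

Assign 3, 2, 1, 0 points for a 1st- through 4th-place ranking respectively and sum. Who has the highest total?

B: 51·3 + 40·2 + 38·3 + 10·3 = 377
C: 51·2 + 40·0 + 38·0 + 10·1 = 112
D: 51·0 + 40·3 + 38·1 + 10·0 = 158
A: 51·1 + 40·1 + 38·2 + 10·2 = 187
B has the highest Borda score (377).

B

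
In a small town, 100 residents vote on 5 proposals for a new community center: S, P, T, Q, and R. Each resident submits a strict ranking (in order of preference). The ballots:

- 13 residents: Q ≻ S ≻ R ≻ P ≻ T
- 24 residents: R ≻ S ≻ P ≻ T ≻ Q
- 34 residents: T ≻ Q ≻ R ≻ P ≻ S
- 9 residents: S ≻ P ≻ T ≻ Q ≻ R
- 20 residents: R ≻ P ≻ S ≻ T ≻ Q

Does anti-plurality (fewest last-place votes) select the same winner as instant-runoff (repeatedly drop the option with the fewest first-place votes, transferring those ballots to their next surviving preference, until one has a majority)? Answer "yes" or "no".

no

Anti-plurality — last-place votes: S 34, P 0, T 13, Q 44, R 9. Winner: P.
Instant-runoff — R1 S 9, P 0, T 34, Q 13, R 44 (P out); R2 S 9, T 34, Q 13, R 44 (S out); R3 T 43, Q 13, R 44 (Q out); R4 T 43, R 57 (R winner). Winner: R.
The two methods disagree.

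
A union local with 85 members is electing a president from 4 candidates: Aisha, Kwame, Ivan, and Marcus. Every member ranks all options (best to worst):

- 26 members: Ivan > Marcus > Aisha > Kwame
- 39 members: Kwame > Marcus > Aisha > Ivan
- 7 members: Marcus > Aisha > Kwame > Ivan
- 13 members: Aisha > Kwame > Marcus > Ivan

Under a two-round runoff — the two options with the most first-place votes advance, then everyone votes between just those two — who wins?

Round 1 first-place votes: Aisha 13, Kwame 39, Ivan 26, Marcus 7.
Kwame and Ivan advance.
Runoff: Kwame is preferred to Ivan by 59 voters; Ivan by 26.
Kwame wins the runoff.

Kwame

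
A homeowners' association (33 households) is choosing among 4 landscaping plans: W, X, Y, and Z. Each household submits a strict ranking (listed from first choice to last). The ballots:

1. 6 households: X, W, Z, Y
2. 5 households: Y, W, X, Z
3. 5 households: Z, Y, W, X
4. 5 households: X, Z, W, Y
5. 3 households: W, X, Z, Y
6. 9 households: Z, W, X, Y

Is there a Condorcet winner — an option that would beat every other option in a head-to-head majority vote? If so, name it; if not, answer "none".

Checking pairwise contests:
Z beats W 19–14.
W beats X 22–11.
W beats Y 23–10.
X beats Z 19–14.
Every option loses at least one head-to-head, so there is no Condorcet winner.

none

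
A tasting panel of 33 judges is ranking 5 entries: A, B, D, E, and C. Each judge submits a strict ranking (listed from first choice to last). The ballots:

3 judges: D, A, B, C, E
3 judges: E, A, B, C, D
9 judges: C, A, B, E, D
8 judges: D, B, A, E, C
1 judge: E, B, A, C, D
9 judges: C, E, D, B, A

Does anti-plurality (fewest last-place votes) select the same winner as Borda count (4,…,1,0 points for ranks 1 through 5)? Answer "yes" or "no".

Anti-plurality — last-place votes: A 9, B 0, D 13, E 3, C 8. Winner: B.
Borda — scores: A 63, B 66, D 62, E 60, C 79. Winner: C.
The two methods disagree.

no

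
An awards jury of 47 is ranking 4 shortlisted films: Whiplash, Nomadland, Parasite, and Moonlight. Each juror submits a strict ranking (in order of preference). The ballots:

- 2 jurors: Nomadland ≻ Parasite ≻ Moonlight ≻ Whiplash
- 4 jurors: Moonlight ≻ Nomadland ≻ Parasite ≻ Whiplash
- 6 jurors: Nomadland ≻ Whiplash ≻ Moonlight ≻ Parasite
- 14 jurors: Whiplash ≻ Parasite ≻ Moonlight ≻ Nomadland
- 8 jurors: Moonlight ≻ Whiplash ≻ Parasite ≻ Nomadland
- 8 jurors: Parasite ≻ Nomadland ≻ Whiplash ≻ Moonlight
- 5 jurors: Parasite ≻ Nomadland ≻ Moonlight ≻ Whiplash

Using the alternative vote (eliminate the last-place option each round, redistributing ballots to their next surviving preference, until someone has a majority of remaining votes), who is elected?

Whiplash

Round 1: Whiplash 14, Nomadland 8, Parasite 13, Moonlight 12. Eliminate Nomadland.
Round 2: Whiplash 20, Parasite 15, Moonlight 12. Eliminate Moonlight.
Round 3: Whiplash 28, Parasite 19. Whiplash has a majority.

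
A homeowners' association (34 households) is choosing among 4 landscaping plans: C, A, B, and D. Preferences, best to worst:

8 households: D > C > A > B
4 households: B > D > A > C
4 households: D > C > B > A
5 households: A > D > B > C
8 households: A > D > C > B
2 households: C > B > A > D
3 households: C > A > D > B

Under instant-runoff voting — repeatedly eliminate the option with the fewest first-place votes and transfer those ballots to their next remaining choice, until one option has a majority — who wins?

A

Round 1: C 5, A 13, B 4, D 12. Eliminate B.
Round 2: C 5, A 13, D 16. Eliminate C.
Round 3: A 18, D 16. A has a majority.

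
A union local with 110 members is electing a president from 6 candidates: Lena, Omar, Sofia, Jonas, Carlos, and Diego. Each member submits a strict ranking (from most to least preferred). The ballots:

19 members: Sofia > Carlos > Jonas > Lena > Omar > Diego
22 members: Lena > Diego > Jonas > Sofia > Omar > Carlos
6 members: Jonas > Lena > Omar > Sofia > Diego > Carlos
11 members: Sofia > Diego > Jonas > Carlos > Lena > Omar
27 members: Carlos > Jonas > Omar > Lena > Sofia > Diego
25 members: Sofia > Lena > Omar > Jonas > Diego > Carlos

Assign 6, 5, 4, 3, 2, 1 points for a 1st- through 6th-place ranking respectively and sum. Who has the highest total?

Sofia

Lena: 19·3 + 22·6 + 6·5 + 11·2 + 27·3 + 25·5 = 447
Omar: 19·2 + 22·2 + 6·4 + 11·1 + 27·4 + 25·4 = 325
Sofia: 19·6 + 22·3 + 6·3 + 11·6 + 27·2 + 25·6 = 468
Jonas: 19·4 + 22·4 + 6·6 + 11·4 + 27·5 + 25·3 = 454
Carlos: 19·5 + 22·1 + 6·1 + 11·3 + 27·6 + 25·1 = 343
Diego: 19·1 + 22·5 + 6·2 + 11·5 + 27·1 + 25·2 = 273
Sofia has the highest Borda score (468).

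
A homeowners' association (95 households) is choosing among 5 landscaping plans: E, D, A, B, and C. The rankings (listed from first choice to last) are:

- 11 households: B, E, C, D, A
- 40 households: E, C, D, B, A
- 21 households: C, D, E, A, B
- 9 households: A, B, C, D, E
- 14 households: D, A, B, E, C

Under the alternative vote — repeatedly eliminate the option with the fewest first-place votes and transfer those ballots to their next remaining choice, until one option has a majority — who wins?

Round 1: E 40, D 14, A 9, B 11, C 21. Eliminate A.
Round 2: E 40, D 14, B 20, C 21. Eliminate D.
Round 3: E 40, B 34, C 21. Eliminate C.
Round 4: E 61, B 34. E has a majority.

E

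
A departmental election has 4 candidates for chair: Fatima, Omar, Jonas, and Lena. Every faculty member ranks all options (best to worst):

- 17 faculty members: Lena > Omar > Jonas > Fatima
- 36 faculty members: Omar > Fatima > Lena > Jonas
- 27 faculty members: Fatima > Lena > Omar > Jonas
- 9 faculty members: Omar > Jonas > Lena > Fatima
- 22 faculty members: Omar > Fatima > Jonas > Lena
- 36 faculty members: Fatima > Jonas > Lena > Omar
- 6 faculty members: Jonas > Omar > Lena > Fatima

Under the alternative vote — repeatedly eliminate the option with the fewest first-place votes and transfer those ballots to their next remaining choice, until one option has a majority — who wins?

Omar

Round 1: Fatima 63, Omar 67, Jonas 6, Lena 17. Eliminate Jonas.
Round 2: Fatima 63, Omar 73, Lena 17. Eliminate Lena.
Round 3: Fatima 63, Omar 90. Omar has a majority.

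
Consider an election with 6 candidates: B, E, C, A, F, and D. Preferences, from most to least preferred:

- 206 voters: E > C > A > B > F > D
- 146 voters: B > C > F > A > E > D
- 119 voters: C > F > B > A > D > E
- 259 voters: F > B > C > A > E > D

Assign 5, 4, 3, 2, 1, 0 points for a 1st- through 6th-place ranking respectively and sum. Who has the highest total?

C

B: 206·2 + 146·5 + 119·3 + 259·4 = 2535
E: 206·5 + 146·1 + 119·0 + 259·1 = 1435
C: 206·4 + 146·4 + 119·5 + 259·3 = 2780
A: 206·3 + 146·2 + 119·2 + 259·2 = 1666
F: 206·1 + 146·3 + 119·4 + 259·5 = 2415
D: 206·0 + 146·0 + 119·1 + 259·0 = 119
C has the highest Borda score (2780).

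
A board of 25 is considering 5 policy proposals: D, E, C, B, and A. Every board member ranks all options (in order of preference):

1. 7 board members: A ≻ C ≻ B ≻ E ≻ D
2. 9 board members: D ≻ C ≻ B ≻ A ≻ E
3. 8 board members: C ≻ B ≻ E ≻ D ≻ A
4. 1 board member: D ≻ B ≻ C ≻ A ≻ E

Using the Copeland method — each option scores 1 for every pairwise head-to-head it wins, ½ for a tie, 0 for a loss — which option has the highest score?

D: beats A; loses to E, C, and B → score 1.
E: beats D; loses to C, B, and A → score 1.
C: beats D, E, B, and A → score 4.
B: beats D, E, and A; loses to C → score 3.
A: beats E; loses to D, C, and B → score 1.
C has the best pairwise record.

C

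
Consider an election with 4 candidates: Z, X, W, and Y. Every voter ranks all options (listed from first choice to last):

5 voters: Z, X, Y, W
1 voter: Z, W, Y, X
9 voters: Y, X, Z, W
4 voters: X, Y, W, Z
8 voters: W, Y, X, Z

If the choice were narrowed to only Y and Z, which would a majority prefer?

Voters preferring Y to Z: 21; preferring Z to Y: 6.
Y wins the head-to-head.

Y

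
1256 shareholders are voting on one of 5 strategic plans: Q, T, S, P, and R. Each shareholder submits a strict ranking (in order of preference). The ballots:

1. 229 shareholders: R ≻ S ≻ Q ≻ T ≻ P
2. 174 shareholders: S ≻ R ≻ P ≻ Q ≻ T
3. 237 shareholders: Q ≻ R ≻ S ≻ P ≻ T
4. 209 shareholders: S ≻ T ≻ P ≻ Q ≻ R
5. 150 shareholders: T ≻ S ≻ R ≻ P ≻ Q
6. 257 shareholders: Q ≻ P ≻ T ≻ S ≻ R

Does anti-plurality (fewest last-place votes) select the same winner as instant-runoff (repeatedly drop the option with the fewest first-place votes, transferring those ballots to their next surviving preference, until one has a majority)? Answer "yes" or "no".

Anti-plurality — last-place votes: Q 150, T 411, S 0, P 229, R 466. Winner: S.
Instant-runoff — R1 Q 494, T 150, S 383, P 0, R 229 (P out); R2 Q 494, T 150, S 383, R 229 (T out); R3 Q 494, S 533, R 229 (R out); R4 Q 494, S 762 (S winner). Winner: S.
The two methods agree.

yes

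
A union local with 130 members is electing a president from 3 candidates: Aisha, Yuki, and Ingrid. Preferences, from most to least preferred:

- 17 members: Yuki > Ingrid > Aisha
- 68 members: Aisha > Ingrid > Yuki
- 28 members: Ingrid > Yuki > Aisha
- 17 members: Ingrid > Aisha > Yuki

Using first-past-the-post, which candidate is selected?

Aisha

First-place votes: Aisha 68, Yuki 17, Ingrid 45.
Aisha has the most first-place votes.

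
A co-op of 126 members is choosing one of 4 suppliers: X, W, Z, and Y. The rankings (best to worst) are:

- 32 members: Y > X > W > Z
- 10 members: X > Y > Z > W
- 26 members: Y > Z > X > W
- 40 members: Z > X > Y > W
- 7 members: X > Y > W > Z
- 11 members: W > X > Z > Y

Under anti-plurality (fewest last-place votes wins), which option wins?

Last-place votes: X 0, W 76, Z 39, Y 11.
X is ranked last by the fewest voters, so X wins.

X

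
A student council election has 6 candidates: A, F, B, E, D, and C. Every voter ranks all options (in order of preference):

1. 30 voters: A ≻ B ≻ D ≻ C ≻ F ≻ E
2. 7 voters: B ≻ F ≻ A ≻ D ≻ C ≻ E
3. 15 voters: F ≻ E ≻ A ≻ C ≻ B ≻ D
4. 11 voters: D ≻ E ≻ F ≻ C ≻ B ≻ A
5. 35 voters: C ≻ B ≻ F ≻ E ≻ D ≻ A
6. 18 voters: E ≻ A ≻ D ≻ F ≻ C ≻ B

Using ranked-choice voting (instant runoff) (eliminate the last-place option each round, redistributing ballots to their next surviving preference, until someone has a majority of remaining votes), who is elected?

Round 1: A 30, F 15, B 7, E 18, D 11, C 35. Eliminate B.
Round 2: A 30, F 22, E 18, D 11, C 35. Eliminate D.
Round 3: A 30, F 22, E 29, C 35. Eliminate F.
Round 4: A 37, E 44, C 35. Eliminate C.
Round 5: A 37, E 79. E has a majority.

E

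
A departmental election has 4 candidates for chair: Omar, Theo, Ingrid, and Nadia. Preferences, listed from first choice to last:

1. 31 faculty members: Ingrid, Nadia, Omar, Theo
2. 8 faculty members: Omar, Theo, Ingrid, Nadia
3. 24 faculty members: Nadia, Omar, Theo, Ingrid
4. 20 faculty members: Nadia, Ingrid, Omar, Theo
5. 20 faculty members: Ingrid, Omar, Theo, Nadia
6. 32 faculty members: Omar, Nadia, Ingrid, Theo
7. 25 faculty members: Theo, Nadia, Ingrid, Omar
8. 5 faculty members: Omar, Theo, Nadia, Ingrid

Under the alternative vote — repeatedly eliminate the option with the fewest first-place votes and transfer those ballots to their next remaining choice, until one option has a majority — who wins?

Round 1: Omar 45, Theo 25, Ingrid 51, Nadia 44. Eliminate Theo.
Round 2: Omar 45, Ingrid 51, Nadia 69. Eliminate Omar.
Round 3: Ingrid 59, Nadia 106. Nadia has a majority.

Nadia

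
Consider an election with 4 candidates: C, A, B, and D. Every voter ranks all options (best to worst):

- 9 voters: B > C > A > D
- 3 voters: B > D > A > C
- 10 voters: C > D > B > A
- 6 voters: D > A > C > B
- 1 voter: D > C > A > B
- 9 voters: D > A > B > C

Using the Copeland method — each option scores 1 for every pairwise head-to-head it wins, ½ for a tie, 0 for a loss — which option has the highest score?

D

C: beats A; ties D; loses to B → score 1.5.
A: loses to C, B, and D → score 0.
B: beats C and A; loses to D → score 2.
D: beats A and B; ties C → score 2.5.
D has the best pairwise record.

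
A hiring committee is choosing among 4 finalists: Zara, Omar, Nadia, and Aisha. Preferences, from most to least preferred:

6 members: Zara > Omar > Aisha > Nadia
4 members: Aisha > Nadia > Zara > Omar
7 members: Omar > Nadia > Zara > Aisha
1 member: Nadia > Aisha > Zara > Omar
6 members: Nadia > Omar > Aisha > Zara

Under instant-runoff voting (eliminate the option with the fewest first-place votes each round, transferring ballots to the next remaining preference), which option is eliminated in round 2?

Zara

Round 1: Zara 6, Omar 7, Nadia 7, Aisha 4. Eliminate Aisha.
Round 2: Zara 6, Omar 7, Nadia 11. Eliminate Zara.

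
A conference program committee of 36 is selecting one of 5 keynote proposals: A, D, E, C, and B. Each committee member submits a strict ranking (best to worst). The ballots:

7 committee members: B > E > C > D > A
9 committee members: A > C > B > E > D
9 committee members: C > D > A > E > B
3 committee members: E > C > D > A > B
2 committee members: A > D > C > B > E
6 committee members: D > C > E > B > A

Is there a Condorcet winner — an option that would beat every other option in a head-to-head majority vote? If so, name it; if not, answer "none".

C vs A: 25–11 for C.
C vs D: 28–8 for C.
C vs E: 26–10 for C.
C vs B: 29–7 for C.
C beats every other option head-to-head.

C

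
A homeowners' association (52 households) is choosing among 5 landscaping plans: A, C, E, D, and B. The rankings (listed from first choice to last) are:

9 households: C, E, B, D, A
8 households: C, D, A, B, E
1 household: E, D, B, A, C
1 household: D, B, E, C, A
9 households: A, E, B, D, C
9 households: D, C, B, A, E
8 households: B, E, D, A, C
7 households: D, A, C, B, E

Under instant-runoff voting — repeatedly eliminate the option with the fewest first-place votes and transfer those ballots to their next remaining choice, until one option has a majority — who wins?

D

Round 1: A 9, C 17, E 1, D 17, B 8. Eliminate E.
Round 2: A 9, C 17, D 18, B 8. Eliminate B.
Round 3: A 9, C 17, D 26. Eliminate A.
Round 4: C 17, D 35. D has a majority.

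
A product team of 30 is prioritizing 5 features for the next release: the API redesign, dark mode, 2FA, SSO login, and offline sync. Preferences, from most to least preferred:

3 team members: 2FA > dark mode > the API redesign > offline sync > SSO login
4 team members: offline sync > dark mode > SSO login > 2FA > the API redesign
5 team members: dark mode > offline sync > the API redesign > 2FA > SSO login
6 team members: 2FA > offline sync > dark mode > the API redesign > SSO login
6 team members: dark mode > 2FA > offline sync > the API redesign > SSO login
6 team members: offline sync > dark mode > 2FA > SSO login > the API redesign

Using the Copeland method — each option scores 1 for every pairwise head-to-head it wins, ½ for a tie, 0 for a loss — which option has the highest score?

offline sync

the API redesign: beats SSO login; loses to dark mode, 2FA, and offline sync → score 1.
dark mode: beats the API redesign, 2FA, and SSO login; loses to offline sync → score 3.
2FA: beats the API redesign and SSO login; ties offline sync; loses to dark mode → score 2.5.
SSO login: loses to the API redesign, dark mode, 2FA, and offline sync → score 0.
offline sync: beats the API redesign, dark mode, and SSO login; ties 2FA → score 3.5.
offline sync has the best pairwise record.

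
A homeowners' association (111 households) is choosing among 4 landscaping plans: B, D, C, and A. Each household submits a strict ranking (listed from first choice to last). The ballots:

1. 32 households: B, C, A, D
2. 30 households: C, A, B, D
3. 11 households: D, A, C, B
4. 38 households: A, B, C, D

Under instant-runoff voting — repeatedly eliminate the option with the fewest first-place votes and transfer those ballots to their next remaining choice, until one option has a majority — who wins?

A

Round 1: B 32, D 11, C 30, A 38. Eliminate D.
Round 2: B 32, C 30, A 49. Eliminate C.
Round 3: B 32, A 79. A has a majority.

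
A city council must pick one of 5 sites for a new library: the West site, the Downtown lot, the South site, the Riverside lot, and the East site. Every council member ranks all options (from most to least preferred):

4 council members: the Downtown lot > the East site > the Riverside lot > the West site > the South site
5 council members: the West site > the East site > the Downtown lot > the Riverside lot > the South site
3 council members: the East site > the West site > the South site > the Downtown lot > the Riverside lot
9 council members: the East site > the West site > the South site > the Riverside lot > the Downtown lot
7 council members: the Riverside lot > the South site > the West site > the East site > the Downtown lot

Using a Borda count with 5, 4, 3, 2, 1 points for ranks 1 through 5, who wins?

the East site

the West site: 4·2 + 5·5 + 3·4 + 9·4 + 7·3 = 102
the Downtown lot: 4·5 + 5·3 + 3·2 + 9·1 + 7·1 = 57
the South site: 4·1 + 5·1 + 3·3 + 9·3 + 7·4 = 73
the Riverside lot: 4·3 + 5·2 + 3·1 + 9·2 + 7·5 = 78
the East site: 4·4 + 5·4 + 3·5 + 9·5 + 7·2 = 110
the East site has the highest Borda score (110).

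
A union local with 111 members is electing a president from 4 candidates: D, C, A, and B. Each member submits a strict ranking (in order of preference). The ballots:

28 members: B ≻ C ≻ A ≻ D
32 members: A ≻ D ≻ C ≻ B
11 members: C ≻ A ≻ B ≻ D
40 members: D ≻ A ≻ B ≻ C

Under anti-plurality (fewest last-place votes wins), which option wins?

Last-place votes: D 39, C 40, A 0, B 32.
A is ranked last by the fewest voters, so A wins.

A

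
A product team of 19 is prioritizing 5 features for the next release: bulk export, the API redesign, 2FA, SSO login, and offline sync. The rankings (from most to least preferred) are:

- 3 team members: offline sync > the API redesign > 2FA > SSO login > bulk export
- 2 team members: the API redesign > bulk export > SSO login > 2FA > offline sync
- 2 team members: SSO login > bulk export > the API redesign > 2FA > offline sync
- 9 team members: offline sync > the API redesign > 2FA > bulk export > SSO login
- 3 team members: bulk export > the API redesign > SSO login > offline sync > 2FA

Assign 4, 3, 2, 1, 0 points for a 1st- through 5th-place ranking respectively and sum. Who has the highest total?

the API redesign

bulk export: 3·0 + 2·3 + 2·3 + 9·1 + 3·4 = 33
the API redesign: 3·3 + 2·4 + 2·2 + 9·3 + 3·3 = 57
2FA: 3·2 + 2·1 + 2·1 + 9·2 + 3·0 = 28
SSO login: 3·1 + 2·2 + 2·4 + 9·0 + 3·2 = 21
offline sync: 3·4 + 2·0 + 2·0 + 9·4 + 3·1 = 51
the API redesign has the highest Borda score (57).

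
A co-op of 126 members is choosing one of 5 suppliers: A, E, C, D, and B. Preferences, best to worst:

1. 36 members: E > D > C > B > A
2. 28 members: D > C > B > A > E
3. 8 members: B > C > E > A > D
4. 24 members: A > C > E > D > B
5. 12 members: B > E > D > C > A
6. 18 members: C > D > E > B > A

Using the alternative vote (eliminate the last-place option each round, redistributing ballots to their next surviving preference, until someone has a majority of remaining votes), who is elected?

E

Round 1: A 24, E 36, C 18, D 28, B 20. Eliminate C.
Round 2: A 24, E 36, D 46, B 20. Eliminate B.
Round 3: A 24, E 56, D 46. Eliminate A.
Round 4: E 80, D 46. E has a majority.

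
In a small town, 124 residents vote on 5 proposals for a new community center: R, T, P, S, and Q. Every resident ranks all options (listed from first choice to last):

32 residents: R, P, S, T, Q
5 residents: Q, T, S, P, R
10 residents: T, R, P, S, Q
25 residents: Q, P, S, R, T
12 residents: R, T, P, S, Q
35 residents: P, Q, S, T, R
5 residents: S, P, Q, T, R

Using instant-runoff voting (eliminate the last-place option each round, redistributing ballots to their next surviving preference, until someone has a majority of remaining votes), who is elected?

P

Round 1: R 44, T 10, P 35, S 5, Q 30. Eliminate S.
Round 2: R 44, T 10, P 40, Q 30. Eliminate T.
Round 3: R 54, P 40, Q 30. Eliminate Q.
Round 4: R 54, P 70. P has a majority.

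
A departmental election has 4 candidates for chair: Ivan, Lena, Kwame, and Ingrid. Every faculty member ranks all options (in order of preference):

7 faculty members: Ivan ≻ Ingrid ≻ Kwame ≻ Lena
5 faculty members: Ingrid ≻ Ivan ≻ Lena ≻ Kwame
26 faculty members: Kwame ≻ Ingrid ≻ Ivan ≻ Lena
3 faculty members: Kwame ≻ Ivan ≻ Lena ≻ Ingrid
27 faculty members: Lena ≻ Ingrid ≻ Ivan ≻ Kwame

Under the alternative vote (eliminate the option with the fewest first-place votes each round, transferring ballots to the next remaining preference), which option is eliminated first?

Ingrid

Round 1: Ivan 7, Lena 27, Kwame 29, Ingrid 5. Eliminate Ingrid.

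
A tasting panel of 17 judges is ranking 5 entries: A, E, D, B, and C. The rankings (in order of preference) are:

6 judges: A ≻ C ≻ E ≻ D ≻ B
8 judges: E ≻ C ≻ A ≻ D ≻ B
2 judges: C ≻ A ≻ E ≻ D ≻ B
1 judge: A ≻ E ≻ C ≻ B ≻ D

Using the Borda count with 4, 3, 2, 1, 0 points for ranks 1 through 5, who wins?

C

A: 6·4 + 8·2 + 2·3 + 1·4 = 50
E: 6·2 + 8·4 + 2·2 + 1·3 = 51
D: 6·1 + 8·1 + 2·1 + 1·0 = 16
B: 6·0 + 8·0 + 2·0 + 1·1 = 1
C: 6·3 + 8·3 + 2·4 + 1·2 = 52
C has the highest Borda score (52).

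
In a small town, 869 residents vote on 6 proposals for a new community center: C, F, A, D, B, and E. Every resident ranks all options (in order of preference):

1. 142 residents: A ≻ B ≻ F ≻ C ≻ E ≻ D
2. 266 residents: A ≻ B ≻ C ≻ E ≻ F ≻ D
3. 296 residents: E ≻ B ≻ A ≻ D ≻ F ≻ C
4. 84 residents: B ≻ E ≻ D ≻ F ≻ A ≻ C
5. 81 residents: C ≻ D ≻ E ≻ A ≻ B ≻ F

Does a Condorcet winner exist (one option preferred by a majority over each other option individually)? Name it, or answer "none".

Checking pairwise contests:
F beats C 522–347.
A beats F 785–84.
E beats A 461–408.
C beats D 489–380.
A beats B 489–380.
C beats E 489–380.
Every option loses at least one head-to-head, so there is no Condorcet winner.

none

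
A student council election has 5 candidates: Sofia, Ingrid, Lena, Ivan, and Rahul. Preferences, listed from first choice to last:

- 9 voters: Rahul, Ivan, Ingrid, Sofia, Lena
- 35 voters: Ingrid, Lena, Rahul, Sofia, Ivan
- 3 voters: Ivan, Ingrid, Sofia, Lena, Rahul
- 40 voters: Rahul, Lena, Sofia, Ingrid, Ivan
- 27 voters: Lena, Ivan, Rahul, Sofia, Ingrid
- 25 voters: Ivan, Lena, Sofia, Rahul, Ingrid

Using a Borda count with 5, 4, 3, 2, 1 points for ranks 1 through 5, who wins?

Sofia: 9·2 + 35·2 + 3·3 + 40·3 + 27·2 + 25·3 = 346
Ingrid: 9·3 + 35·5 + 3·4 + 40·2 + 27·1 + 25·1 = 346
Lena: 9·1 + 35·4 + 3·2 + 40·4 + 27·5 + 25·4 = 550
Ivan: 9·4 + 35·1 + 3·5 + 40·1 + 27·4 + 25·5 = 359
Rahul: 9·5 + 35·3 + 3·1 + 40·5 + 27·3 + 25·2 = 484
Lena has the highest Borda score (550).

Lena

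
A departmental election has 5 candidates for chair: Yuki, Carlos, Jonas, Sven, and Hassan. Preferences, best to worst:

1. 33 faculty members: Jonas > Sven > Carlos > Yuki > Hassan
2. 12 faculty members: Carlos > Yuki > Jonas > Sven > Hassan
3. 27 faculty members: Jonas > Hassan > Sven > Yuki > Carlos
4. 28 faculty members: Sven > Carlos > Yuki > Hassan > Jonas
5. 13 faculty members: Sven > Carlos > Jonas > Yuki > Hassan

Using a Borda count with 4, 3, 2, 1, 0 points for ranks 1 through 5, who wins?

Sven

Yuki: 33·1 + 12·3 + 27·1 + 28·2 + 13·1 = 165
Carlos: 33·2 + 12·4 + 27·0 + 28·3 + 13·3 = 237
Jonas: 33·4 + 12·2 + 27·4 + 28·0 + 13·2 = 290
Sven: 33·3 + 12·1 + 27·2 + 28·4 + 13·4 = 329
Hassan: 33·0 + 12·0 + 27·3 + 28·1 + 13·0 = 109
Sven has the highest Borda score (329).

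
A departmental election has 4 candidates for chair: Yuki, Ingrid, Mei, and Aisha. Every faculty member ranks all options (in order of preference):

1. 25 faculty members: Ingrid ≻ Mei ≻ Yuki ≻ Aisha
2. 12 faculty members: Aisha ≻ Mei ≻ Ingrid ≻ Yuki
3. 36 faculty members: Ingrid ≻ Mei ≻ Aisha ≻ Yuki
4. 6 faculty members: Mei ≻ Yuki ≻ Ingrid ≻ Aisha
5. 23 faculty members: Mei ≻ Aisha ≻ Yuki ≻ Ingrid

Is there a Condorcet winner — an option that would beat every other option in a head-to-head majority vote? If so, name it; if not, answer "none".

Ingrid vs Yuki: 73–29 for Ingrid.
Ingrid vs Mei: 61–41 for Ingrid.
Ingrid vs Aisha: 67–35 for Ingrid.
Ingrid beats every other option head-to-head.

Ingrid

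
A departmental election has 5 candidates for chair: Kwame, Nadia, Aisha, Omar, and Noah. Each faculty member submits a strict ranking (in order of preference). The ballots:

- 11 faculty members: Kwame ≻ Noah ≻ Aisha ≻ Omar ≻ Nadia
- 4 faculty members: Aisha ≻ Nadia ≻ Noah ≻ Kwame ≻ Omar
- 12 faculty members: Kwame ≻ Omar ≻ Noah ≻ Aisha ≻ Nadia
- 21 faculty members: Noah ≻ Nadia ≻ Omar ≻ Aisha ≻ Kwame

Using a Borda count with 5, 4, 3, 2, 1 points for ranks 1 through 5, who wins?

Noah

Kwame: 11·5 + 4·2 + 12·5 + 21·1 = 144
Nadia: 11·1 + 4·4 + 12·1 + 21·4 = 123
Aisha: 11·3 + 4·5 + 12·2 + 21·2 = 119
Omar: 11·2 + 4·1 + 12·4 + 21·3 = 137
Noah: 11·4 + 4·3 + 12·3 + 21·5 = 197
Noah has the highest Borda score (197).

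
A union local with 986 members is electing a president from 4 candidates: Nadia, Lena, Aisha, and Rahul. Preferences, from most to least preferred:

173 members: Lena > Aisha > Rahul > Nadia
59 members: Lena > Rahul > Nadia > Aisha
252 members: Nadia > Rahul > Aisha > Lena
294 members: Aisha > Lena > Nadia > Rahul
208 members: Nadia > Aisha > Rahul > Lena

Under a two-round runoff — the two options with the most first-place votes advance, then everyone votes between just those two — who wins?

Round 1 first-place votes: Nadia 460, Lena 232, Aisha 294, Rahul 0.
Nadia and Aisha advance.
Runoff: Nadia is preferred to Aisha by 519 voters; Aisha by 467.
Nadia wins the runoff.

Nadia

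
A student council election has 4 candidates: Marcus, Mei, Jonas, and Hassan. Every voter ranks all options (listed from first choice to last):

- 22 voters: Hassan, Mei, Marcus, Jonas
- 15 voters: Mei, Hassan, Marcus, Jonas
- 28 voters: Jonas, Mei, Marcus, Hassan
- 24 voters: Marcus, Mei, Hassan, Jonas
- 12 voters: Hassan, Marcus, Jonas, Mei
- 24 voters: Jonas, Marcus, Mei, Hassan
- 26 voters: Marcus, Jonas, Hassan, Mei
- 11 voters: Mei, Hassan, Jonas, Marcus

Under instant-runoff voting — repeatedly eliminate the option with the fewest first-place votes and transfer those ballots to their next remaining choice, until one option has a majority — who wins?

Hassan

Round 1: Marcus 50, Mei 26, Jonas 52, Hassan 34. Eliminate Mei.
Round 2: Marcus 50, Jonas 52, Hassan 60. Eliminate Marcus.
Round 3: Jonas 78, Hassan 84. Hassan has a majority.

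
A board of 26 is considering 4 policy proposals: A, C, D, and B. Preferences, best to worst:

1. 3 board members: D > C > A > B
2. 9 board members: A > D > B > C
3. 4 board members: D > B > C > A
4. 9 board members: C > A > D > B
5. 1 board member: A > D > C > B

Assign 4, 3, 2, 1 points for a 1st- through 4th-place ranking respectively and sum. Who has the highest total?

A: 3·2 + 9·4 + 4·1 + 9·3 + 1·4 = 77
C: 3·3 + 9·1 + 4·2 + 9·4 + 1·2 = 64
D: 3·4 + 9·3 + 4·4 + 9·2 + 1·3 = 76
B: 3·1 + 9·2 + 4·3 + 9·1 + 1·1 = 43
A has the highest Borda score (77).

A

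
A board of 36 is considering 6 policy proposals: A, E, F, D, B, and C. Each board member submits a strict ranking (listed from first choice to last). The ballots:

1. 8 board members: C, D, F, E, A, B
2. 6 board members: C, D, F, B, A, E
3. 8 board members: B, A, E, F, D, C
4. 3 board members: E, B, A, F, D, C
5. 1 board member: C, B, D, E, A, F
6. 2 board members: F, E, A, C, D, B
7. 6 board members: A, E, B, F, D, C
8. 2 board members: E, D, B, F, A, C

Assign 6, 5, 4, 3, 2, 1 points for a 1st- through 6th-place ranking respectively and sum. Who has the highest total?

A: 8·2 + 6·2 + 8·5 + 3·4 + 1·2 + 2·4 + 6·6 + 2·2 = 130
E: 8·3 + 6·1 + 8·4 + 3·6 + 1·3 + 2·5 + 6·5 + 2·6 = 135
F: 8·4 + 6·4 + 8·3 + 3·3 + 1·1 + 2·6 + 6·3 + 2·3 = 126
D: 8·5 + 6·5 + 8·2 + 3·2 + 1·4 + 2·2 + 6·2 + 2·5 = 122
B: 8·1 + 6·3 + 8·6 + 3·5 + 1·5 + 2·1 + 6·4 + 2·4 = 128
C: 8·6 + 6·6 + 8·1 + 3·1 + 1·6 + 2·3 + 6·1 + 2·1 = 115
E has the highest Borda score (135).

E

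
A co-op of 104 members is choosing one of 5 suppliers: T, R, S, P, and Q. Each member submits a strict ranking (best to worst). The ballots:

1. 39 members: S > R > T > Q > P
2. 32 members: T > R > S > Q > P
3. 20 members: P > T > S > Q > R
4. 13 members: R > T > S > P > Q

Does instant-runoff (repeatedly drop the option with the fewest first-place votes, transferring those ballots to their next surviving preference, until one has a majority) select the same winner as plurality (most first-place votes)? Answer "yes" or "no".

Instant-runoff — R1 T 32, R 13, S 39, P 20, Q 0 (Q out); R2 T 32, R 13, S 39, P 20 (R out); R3 T 45, S 39, P 20 (P out); R4 T 65, S 39 (T winner). Winner: T.
Plurality — first-place votes: T 32, R 13, S 39, P 20, Q 0. Winner: S.
The two methods disagree.

no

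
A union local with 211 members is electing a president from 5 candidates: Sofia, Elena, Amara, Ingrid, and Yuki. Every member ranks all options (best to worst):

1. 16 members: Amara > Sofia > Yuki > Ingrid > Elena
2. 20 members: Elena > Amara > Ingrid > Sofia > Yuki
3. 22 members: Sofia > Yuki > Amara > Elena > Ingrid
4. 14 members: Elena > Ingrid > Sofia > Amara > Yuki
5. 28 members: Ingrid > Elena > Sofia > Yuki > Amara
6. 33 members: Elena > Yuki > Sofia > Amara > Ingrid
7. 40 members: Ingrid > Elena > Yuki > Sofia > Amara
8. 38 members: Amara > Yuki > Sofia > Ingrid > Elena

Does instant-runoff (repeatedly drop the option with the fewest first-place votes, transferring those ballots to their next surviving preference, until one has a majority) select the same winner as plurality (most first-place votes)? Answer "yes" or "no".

no

Instant-runoff — R1 Sofia 22, Elena 67, Amara 54, Ingrid 68, Yuki 0 (Yuki out); R2 Sofia 22, Elena 67, Amara 54, Ingrid 68 (Sofia out); R3 Elena 67, Amara 76, Ingrid 68 (Elena out); R4 Amara 129, Ingrid 82 (Amara winner). Winner: Amara.
Plurality — first-place votes: Sofia 22, Elena 67, Amara 54, Ingrid 68, Yuki 0. Winner: Ingrid.
The two methods disagree.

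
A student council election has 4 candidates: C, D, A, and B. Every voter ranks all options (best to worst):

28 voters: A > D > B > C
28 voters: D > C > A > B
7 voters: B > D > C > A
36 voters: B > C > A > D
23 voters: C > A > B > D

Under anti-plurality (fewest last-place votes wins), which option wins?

A

Last-place votes: C 28, D 59, A 7, B 28.
A is ranked last by the fewest voters, so A wins.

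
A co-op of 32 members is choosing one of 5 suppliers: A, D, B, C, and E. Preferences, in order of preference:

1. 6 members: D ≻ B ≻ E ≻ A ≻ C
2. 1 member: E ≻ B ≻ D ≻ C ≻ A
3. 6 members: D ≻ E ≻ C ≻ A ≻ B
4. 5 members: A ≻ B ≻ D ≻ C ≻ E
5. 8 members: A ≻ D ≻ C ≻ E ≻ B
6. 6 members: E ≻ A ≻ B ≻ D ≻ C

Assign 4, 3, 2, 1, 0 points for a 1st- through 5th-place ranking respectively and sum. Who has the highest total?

D

A: 6·1 + 1·0 + 6·1 + 5·4 + 8·4 + 6·3 = 82
D: 6·4 + 1·2 + 6·4 + 5·2 + 8·3 + 6·1 = 90
B: 6·3 + 1·3 + 6·0 + 5·3 + 8·0 + 6·2 = 48
C: 6·0 + 1·1 + 6·2 + 5·1 + 8·2 + 6·0 = 34
E: 6·2 + 1·4 + 6·3 + 5·0 + 8·1 + 6·4 = 66
D has the highest Borda score (90).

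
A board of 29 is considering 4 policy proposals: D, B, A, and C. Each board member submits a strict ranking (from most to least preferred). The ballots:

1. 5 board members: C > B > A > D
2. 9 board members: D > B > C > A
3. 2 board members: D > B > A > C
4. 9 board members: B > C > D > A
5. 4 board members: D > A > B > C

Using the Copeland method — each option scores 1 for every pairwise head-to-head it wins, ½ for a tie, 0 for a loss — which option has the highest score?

D

D: beats B, A, and C → score 3.
B: beats A and C; loses to D → score 2.
A: loses to D, B, and C → score 0.
C: beats A; loses to D and B → score 1.
D has the best pairwise record.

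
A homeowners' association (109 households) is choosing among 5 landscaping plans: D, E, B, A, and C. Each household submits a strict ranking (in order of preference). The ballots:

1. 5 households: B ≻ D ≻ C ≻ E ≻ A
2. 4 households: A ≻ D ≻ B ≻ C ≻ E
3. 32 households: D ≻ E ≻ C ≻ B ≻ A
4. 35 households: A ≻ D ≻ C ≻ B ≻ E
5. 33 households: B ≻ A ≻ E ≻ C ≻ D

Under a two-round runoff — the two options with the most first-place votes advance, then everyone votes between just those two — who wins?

Round 1 first-place votes: D 32, E 0, B 38, A 39, C 0.
A and B advance.
Runoff: A is preferred to B by 39 voters; B by 70.
B wins the runoff.

B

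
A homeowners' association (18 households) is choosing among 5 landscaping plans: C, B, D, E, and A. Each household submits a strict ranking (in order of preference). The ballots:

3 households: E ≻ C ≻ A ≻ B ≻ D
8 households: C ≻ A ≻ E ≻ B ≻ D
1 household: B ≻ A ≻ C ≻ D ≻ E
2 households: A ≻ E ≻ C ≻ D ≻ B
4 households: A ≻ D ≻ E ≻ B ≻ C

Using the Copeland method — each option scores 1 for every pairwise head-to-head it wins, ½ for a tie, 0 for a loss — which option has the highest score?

C

C: beats B, D, and A; ties E → score 3.5.
B: beats D; loses to C, E, and A → score 1.
D: loses to C, B, E, and A → score 0.
E: beats B and D; ties C; loses to A → score 2.5.
A: beats B, D, and E; loses to C → score 3.
C has the best pairwise record.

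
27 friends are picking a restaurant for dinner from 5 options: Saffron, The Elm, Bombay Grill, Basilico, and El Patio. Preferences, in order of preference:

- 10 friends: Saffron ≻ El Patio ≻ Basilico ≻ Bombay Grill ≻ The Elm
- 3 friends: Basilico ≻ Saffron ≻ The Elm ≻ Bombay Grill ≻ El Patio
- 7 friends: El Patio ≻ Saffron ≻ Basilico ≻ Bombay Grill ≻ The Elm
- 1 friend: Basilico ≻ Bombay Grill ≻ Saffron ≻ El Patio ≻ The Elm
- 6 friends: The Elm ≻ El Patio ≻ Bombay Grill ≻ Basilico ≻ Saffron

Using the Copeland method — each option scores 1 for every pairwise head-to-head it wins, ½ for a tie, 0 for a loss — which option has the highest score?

Saffron: beats The Elm, Bombay Grill, Basilico, and El Patio → score 4.
The Elm: loses to Saffron, Bombay Grill, Basilico, and El Patio → score 0.
Bombay Grill: beats The Elm; loses to Saffron, Basilico, and El Patio → score 1.
Basilico: beats The Elm and Bombay Grill; loses to Saffron and El Patio → score 2.
El Patio: beats The Elm, Bombay Grill, and Basilico; loses to Saffron → score 3.
Saffron has the best pairwise record.

Saffron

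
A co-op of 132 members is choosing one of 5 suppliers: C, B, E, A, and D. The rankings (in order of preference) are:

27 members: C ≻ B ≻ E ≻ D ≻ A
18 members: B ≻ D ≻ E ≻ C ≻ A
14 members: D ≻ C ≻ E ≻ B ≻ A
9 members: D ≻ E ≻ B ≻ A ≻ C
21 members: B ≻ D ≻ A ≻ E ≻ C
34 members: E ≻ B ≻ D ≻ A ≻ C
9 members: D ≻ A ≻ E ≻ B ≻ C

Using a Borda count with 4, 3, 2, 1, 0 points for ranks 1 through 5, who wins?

B

C: 27·4 + 18·1 + 14·3 + 9·0 + 21·0 + 34·0 + 9·0 = 168
B: 27·3 + 18·4 + 14·1 + 9·2 + 21·4 + 34·3 + 9·1 = 380
E: 27·2 + 18·2 + 14·2 + 9·3 + 21·1 + 34·4 + 9·2 = 320
A: 27·0 + 18·0 + 14·0 + 9·1 + 21·2 + 34·1 + 9·3 = 112
D: 27·1 + 18·3 + 14·4 + 9·4 + 21·3 + 34·2 + 9·4 = 340
B has the highest Borda score (380).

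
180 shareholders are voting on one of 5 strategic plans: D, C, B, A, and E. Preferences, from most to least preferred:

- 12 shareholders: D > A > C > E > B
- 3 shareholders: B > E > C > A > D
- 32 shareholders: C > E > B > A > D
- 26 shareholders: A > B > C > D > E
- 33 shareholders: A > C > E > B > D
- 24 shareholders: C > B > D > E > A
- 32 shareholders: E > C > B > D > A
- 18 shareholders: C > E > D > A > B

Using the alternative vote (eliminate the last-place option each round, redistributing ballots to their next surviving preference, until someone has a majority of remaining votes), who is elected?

Round 1: D 12, C 74, B 3, A 59, E 32. Eliminate B.
Round 2: D 12, C 74, A 59, E 35. Eliminate D.
Round 3: C 74, A 71, E 35. Eliminate E.
Round 4: C 109, A 71. C has a majority.

C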